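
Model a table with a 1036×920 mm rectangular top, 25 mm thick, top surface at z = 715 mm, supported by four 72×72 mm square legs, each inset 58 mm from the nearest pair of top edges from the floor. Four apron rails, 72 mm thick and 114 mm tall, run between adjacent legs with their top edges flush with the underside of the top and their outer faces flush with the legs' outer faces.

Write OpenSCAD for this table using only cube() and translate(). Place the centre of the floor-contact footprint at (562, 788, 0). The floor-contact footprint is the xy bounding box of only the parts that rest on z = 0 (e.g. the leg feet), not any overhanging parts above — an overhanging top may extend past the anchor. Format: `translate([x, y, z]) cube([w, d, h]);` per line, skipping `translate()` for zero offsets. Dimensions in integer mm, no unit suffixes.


translate([44, 328, 690]) cube([1036, 920, 25]);
translate([102, 386, 0]) cube([72, 72, 690]);
translate([950, 386, 0]) cube([72, 72, 690]);
translate([102, 1118, 0]) cube([72, 72, 690]);
translate([950, 1118, 0]) cube([72, 72, 690]);
translate([174, 386, 576]) cube([776, 72, 114]);
translate([174, 1118, 576]) cube([776, 72, 114]);
translate([102, 458, 576]) cube([72, 660, 114]);
translate([950, 458, 576]) cube([72, 660, 114]);


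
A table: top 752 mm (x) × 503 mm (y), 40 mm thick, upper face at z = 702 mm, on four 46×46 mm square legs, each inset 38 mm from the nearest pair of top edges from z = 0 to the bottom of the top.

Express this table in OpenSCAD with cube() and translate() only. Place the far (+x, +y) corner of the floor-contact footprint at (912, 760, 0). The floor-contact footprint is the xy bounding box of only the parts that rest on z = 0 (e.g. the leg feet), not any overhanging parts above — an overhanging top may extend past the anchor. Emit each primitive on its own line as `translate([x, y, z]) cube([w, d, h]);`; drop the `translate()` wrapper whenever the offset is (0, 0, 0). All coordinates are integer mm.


translate([198, 295, 662]) cube([752, 503, 40]);
translate([236, 333, 0]) cube([46, 46, 662]);
translate([866, 333, 0]) cube([46, 46, 662]);
translate([236, 714, 0]) cube([46, 46, 662]);
translate([866, 714, 0]) cube([46, 46, 662]);


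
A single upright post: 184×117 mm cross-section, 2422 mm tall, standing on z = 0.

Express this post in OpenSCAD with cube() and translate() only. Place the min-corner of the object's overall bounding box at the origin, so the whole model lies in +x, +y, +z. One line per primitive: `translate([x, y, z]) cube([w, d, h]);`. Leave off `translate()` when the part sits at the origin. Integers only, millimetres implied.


cube([184, 117, 2422]);


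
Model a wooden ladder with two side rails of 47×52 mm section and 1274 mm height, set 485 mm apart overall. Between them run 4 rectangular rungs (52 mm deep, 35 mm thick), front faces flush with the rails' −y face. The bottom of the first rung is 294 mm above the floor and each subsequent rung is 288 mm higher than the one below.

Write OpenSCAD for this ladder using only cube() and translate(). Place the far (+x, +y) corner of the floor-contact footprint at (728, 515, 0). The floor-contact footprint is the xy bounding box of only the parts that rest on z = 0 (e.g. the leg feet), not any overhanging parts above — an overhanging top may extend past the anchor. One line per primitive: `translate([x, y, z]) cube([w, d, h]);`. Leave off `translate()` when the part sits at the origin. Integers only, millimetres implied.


translate([243, 463, 0]) cube([47, 52, 1274]);
translate([681, 463, 0]) cube([47, 52, 1274]);
translate([290, 463, 294]) cube([391, 52, 35]);
translate([290, 463, 582]) cube([391, 52, 35]);
translate([290, 463, 870]) cube([391, 52, 35]);
translate([290, 463, 1158]) cube([391, 52, 35]);


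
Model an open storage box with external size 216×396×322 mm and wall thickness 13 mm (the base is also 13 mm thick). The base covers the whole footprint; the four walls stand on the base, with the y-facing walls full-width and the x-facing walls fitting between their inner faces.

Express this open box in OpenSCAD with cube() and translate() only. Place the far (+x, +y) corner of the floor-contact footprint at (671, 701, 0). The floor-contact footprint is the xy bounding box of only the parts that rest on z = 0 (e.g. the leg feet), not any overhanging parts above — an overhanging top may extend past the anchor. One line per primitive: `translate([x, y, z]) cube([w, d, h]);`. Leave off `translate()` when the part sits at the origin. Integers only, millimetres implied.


translate([455, 305, 0]) cube([216, 396, 13]);
translate([455, 305, 13]) cube([216, 13, 309]);
translate([455, 688, 13]) cube([216, 13, 309]);
translate([455, 318, 13]) cube([13, 370, 309]);
translate([658, 318, 13]) cube([13, 370, 309]);


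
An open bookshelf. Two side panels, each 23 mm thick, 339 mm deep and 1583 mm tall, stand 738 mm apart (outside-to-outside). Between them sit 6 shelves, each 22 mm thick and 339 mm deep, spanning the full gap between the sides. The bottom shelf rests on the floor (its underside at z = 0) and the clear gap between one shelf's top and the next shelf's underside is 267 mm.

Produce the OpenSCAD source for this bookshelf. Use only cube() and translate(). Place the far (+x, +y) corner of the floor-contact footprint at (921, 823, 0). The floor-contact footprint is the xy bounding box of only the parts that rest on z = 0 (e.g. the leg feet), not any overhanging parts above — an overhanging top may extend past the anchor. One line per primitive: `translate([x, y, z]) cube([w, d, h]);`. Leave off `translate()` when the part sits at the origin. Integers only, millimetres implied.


translate([183, 484, 0]) cube([23, 339, 1583]);
translate([898, 484, 0]) cube([23, 339, 1583]);
translate([206, 484, 0]) cube([692, 339, 22]);
translate([206, 484, 289]) cube([692, 339, 22]);
translate([206, 484, 578]) cube([692, 339, 22]);
translate([206, 484, 867]) cube([692, 339, 22]);
translate([206, 484, 1156]) cube([692, 339, 22]);
translate([206, 484, 1445]) cube([692, 339, 22]);


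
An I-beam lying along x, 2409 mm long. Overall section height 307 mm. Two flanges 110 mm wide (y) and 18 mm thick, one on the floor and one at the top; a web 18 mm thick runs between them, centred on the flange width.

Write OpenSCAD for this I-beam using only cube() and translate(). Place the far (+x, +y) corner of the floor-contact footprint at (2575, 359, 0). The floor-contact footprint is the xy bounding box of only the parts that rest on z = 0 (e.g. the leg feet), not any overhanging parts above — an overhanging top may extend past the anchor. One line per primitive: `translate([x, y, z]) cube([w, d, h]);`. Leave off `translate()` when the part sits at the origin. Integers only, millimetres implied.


translate([166, 249, 0]) cube([2409, 110, 18]);
translate([166, 295, 18]) cube([2409, 18, 271]);
translate([166, 249, 289]) cube([2409, 110, 18]);


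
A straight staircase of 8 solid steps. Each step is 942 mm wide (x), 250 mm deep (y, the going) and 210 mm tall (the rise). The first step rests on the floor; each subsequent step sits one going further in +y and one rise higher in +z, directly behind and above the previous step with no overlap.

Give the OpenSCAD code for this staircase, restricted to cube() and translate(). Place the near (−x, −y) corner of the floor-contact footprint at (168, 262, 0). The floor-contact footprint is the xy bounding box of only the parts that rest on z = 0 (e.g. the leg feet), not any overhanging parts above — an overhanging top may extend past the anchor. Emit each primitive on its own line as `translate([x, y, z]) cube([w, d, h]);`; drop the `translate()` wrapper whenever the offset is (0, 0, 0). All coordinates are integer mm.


translate([168, 262, 0]) cube([942, 250, 210]);
translate([168, 512, 210]) cube([942, 250, 210]);
translate([168, 762, 420]) cube([942, 250, 210]);
translate([168, 1012, 630]) cube([942, 250, 210]);
translate([168, 1262, 840]) cube([942, 250, 210]);
translate([168, 1512, 1050]) cube([942, 250, 210]);
translate([168, 1762, 1260]) cube([942, 250, 210]);
translate([168, 2012, 1470]) cube([942, 250, 210]);


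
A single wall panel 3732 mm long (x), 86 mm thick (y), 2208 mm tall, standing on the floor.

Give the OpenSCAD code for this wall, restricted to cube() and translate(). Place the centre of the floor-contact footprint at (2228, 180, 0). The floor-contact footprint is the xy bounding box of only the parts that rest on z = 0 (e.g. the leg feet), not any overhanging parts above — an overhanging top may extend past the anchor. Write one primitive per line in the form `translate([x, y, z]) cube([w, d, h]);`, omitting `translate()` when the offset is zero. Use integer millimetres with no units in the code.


translate([362, 137, 0]) cube([3732, 86, 2208]);


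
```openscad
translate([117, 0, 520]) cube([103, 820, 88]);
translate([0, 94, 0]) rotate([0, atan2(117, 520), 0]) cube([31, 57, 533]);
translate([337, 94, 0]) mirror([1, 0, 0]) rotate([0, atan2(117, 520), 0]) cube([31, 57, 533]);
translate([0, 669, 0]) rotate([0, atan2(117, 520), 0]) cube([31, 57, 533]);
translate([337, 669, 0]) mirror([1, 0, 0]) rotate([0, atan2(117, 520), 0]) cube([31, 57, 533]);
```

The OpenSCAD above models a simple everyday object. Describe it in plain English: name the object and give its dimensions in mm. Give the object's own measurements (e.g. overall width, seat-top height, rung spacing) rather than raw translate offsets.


A sawhorse. A 103×820×88 mm beam (x, y, z) sits on two A-frame leg pairs. Each pair is two raked legs of 31×57 mm section (57 mm along y) splaying symmetrically in x. Each leg rises 520 mm vertically over 117 mm of horizontal reach and is 533 mm long along its own axis. Every leg's outer bottom edge rests on the floor and its outer top edge meets a bottom edge of the beam — the left legs (tilting toward +x) meet the beam's −x bottom edge, the right legs (their mirror images, tilting toward −x) meet its +x bottom edge — so the leg tops tuck under the beam, the beam's underside is 520 mm above the floor, and the feet are 337 mm apart outside-to-outside with the beam centred between them. The two leg pairs are set in 94 mm from either end of the beam.


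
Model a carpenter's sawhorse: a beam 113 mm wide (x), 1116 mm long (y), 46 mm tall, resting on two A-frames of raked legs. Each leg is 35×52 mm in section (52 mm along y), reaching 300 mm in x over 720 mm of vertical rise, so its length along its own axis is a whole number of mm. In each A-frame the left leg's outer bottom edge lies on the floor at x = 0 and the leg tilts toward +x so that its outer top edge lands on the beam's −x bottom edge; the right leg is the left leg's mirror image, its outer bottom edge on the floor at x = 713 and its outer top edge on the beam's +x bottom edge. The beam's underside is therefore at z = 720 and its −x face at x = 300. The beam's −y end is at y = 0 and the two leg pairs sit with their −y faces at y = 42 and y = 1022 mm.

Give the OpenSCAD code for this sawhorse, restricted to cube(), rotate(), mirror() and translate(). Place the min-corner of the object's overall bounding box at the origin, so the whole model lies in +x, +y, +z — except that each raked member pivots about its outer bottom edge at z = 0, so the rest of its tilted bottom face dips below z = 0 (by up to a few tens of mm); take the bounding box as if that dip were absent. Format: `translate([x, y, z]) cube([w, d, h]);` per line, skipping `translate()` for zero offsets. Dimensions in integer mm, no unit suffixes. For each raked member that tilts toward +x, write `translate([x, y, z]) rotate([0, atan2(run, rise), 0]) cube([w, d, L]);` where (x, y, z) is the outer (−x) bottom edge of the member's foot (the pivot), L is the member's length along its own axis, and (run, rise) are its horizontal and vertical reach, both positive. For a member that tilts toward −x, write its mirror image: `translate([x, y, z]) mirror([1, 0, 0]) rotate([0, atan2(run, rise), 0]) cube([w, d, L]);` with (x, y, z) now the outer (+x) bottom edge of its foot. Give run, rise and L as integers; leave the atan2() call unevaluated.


// leg length = √(300² + 720²) = 780
// right-leg outer foot x = 2·300 + 113 = 713
// beam min-corner = (300, 0, 720)
translate([300, 0, 720]) cube([113, 1116, 46]);
translate([0, 42, 0]) rotate([0, atan2(300, 720), 0]) cube([35, 52, 780]);
translate([713, 42, 0]) mirror([1, 0, 0]) rotate([0, atan2(300, 720), 0]) cube([35, 52, 780]);
translate([0, 1022, 0]) rotate([0, atan2(300, 720), 0]) cube([35, 52, 780]);
translate([713, 1022, 0]) mirror([1, 0, 0]) rotate([0, atan2(300, 720), 0]) cube([35, 52, 780]);


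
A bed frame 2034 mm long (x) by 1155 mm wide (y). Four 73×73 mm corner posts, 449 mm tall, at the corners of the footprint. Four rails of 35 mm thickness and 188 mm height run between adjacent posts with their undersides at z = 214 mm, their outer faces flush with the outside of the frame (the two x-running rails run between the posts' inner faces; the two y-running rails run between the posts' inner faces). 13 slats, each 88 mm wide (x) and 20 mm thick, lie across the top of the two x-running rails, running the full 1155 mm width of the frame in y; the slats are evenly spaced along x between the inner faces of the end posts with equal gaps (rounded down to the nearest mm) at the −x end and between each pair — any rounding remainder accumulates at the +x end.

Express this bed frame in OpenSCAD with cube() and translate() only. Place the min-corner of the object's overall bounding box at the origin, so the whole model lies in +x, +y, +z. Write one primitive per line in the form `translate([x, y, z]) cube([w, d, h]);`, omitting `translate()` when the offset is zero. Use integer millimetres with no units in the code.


// slat z = rail_z + rail_h = 214 + 188 = 402
// slat gap = ⌊(1888 − 13·88) / 14⌋ = 53
cube([73, 73, 449]);
translate([0, 1082, 0]) cube([73, 73, 449]);
translate([1961, 0, 0]) cube([73, 73, 449]);
translate([1961, 1082, 0]) cube([73, 73, 449]);
translate([73, 0, 214]) cube([1888, 35, 188]);
translate([73, 1120, 214]) cube([1888, 35, 188]);
translate([0, 73, 214]) cube([35, 1009, 188]);
translate([1999, 73, 214]) cube([35, 1009, 188]);
translate([126, 0, 402]) cube([88, 1155, 20]);
translate([267, 0, 402]) cube([88, 1155, 20]);
translate([408, 0, 402]) cube([88, 1155, 20]);
translate([549, 0, 402]) cube([88, 1155, 20]);
translate([690, 0, 402]) cube([88, 1155, 20]);
translate([831, 0, 402]) cube([88, 1155, 20]);
translate([972, 0, 402]) cube([88, 1155, 20]);
translate([1113, 0, 402]) cube([88, 1155, 20]);
translate([1254, 0, 402]) cube([88, 1155, 20]);
translate([1395, 0, 402]) cube([88, 1155, 20]);
translate([1536, 0, 402]) cube([88, 1155, 20]);
translate([1677, 0, 402]) cube([88, 1155, 20]);
translate([1818, 0, 402]) cube([88, 1155, 20]);


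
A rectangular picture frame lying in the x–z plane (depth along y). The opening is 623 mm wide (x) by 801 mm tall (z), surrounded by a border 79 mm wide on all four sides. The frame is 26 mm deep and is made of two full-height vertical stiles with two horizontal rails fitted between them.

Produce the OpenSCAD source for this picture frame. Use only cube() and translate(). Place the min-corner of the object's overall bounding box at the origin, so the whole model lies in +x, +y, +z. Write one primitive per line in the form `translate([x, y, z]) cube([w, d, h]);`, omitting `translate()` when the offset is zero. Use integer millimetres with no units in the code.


cube([79, 26, 959]);
translate([702, 0, 0]) cube([79, 26, 959]);
translate([79, 0, 0]) cube([623, 26, 79]);
translate([79, 0, 880]) cube([623, 26, 79]);


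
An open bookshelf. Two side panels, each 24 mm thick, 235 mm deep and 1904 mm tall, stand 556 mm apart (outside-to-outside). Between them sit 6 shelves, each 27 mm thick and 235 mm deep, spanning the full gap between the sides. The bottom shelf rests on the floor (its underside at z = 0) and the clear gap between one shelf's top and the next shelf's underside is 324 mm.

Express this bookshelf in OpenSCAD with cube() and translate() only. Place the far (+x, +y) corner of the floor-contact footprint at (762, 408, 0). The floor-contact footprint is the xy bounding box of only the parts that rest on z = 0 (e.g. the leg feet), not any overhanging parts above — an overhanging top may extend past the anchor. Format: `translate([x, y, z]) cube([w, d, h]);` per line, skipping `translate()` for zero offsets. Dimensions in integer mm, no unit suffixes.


translate([206, 173, 0]) cube([24, 235, 1904]);
translate([738, 173, 0]) cube([24, 235, 1904]);
translate([230, 173, 0]) cube([508, 235, 27]);
translate([230, 173, 351]) cube([508, 235, 27]);
translate([230, 173, 702]) cube([508, 235, 27]);
translate([230, 173, 1053]) cube([508, 235, 27]);
translate([230, 173, 1404]) cube([508, 235, 27]);
translate([230, 173, 1755]) cube([508, 235, 27]);


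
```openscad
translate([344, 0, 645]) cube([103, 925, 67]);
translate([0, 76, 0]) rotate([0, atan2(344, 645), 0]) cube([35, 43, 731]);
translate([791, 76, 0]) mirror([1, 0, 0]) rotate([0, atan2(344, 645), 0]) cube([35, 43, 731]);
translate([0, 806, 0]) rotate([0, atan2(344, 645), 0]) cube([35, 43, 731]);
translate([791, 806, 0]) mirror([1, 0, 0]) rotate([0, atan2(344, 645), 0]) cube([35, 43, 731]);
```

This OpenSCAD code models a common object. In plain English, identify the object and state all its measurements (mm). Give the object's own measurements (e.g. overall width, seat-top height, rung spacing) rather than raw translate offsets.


A sawhorse. A 103×925×67 mm beam (x, y, z) sits on two A-frame leg pairs. Each pair is two raked legs of 35×43 mm section (43 mm along y) splaying symmetrically in x. Each leg rises 645 mm vertically over 344 mm of horizontal reach and is 731 mm long along its own axis. Every leg's outer bottom edge rests on the floor and its outer top edge meets a bottom edge of the beam — the left legs (tilting toward +x) meet the beam's −x bottom edge, the right legs (their mirror images, tilting toward −x) meet its +x bottom edge — so the leg tops tuck under the beam, the beam's underside is 645 mm above the floor, and the feet are 791 mm apart outside-to-outside with the beam centred between them. The two leg pairs are set in 76 mm from either end of the beam.


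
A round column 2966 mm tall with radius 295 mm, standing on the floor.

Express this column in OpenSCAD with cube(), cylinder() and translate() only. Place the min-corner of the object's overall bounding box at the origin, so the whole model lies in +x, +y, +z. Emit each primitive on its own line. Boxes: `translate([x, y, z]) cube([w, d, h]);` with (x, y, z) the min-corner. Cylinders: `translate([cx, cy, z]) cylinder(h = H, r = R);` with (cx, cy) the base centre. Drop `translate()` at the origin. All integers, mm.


translate([295, 295, 0]) cylinder(h = 2966, r = 295);


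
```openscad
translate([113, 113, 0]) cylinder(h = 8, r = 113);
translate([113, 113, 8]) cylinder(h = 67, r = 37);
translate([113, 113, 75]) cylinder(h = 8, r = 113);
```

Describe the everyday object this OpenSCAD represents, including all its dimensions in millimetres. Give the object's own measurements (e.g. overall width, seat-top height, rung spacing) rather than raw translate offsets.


A spool: two coaxial disc flanges of radius 113 mm and thickness 8 mm, joined by a core cylinder of radius 37 mm and height 67 mm. The lower flange rests on z = 0 and the three cylinders share a vertical axis.


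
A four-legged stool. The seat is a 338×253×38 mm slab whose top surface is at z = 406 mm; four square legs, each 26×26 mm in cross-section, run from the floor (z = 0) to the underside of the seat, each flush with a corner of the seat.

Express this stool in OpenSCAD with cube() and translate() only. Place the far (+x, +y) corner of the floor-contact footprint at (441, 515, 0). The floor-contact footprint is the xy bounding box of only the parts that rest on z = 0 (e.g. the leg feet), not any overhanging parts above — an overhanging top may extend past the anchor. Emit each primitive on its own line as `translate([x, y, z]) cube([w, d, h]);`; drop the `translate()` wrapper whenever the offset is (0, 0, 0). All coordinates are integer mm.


// leg_h = 406 - 38 = 368
translate([103, 262, 368]) cube([338, 253, 38]);
translate([103, 262, 0]) cube([26, 26, 368]);
translate([415, 262, 0]) cube([26, 26, 368]);
translate([103, 489, 0]) cube([26, 26, 368]);
translate([415, 489, 0]) cube([26, 26, 368]);


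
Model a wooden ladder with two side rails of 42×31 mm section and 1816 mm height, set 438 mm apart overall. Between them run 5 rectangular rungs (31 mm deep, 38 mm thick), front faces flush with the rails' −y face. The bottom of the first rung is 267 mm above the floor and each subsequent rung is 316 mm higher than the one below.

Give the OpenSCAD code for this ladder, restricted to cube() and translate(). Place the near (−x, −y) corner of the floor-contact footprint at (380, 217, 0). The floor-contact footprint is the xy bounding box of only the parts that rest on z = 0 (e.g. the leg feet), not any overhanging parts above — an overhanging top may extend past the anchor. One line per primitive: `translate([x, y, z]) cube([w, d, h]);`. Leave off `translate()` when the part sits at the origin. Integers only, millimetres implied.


translate([380, 217, 0]) cube([42, 31, 1816]);
translate([776, 217, 0]) cube([42, 31, 1816]);
translate([422, 217, 267]) cube([354, 31, 38]);
translate([422, 217, 583]) cube([354, 31, 38]);
translate([422, 217, 899]) cube([354, 31, 38]);
translate([422, 217, 1215]) cube([354, 31, 38]);
translate([422, 217, 1531]) cube([354, 31, 38]);


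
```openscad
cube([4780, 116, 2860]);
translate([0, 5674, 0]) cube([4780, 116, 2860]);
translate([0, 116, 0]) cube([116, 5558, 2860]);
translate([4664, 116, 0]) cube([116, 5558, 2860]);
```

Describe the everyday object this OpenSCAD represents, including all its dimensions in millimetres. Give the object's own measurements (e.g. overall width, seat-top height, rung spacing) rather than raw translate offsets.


The wall frame of a small rectangular building: four walls, each 2860 mm tall and 116 mm thick, enclosing a footprint 4780 mm (x) by 5790 mm (y) outside-to-outside, with no floor or roof. The front and back walls (the −y and +y sides) span the full width; the two side walls fit between them.


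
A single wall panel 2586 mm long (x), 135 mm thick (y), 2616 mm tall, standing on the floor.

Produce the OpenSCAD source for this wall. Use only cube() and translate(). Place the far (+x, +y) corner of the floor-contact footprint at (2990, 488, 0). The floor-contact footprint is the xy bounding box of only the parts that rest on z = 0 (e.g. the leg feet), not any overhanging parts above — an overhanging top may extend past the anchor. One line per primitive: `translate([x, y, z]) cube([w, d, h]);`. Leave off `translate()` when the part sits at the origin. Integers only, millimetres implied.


translate([404, 353, 0]) cube([2586, 135, 2616]);


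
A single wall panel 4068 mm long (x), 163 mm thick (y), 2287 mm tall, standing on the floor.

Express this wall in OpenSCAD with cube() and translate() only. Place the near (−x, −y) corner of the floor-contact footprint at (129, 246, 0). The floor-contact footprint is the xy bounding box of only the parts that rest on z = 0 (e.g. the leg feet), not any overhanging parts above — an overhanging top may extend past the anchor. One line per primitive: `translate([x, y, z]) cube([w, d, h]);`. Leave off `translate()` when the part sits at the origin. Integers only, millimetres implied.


translate([129, 246, 0]) cube([4068, 163, 2287]);


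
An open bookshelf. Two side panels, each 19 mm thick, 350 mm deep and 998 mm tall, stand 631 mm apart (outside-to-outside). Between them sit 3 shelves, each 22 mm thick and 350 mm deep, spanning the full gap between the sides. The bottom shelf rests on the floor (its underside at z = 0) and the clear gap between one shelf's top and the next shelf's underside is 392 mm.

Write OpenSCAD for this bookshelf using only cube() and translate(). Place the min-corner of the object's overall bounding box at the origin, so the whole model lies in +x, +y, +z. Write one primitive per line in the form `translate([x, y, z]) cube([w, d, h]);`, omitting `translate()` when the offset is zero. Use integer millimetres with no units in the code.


cube([19, 350, 998]);
translate([612, 0, 0]) cube([19, 350, 998]);
translate([19, 0, 0]) cube([593, 350, 22]);
translate([19, 0, 414]) cube([593, 350, 22]);
translate([19, 0, 828]) cube([593, 350, 22]);


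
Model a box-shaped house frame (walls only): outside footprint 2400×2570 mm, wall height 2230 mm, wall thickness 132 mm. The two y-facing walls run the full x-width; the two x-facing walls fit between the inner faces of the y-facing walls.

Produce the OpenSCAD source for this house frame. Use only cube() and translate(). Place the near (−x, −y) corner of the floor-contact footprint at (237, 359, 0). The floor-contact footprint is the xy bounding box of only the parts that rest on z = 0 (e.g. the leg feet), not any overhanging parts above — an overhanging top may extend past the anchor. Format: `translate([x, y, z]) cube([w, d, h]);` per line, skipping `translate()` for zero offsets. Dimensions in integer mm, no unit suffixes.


translate([237, 359, 0]) cube([2400, 132, 2230]);
translate([237, 2797, 0]) cube([2400, 132, 2230]);
translate([237, 491, 0]) cube([132, 2306, 2230]);
translate([2505, 491, 0]) cube([132, 2306, 2230]);


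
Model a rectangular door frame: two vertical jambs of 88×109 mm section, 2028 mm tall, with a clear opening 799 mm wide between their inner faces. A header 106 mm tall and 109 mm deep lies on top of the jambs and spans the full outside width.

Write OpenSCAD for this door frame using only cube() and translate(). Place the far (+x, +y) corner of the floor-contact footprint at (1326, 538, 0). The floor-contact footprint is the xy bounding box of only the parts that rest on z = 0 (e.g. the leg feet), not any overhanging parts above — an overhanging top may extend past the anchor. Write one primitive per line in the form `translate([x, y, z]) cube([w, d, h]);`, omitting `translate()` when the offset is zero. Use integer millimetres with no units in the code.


translate([351, 429, 0]) cube([88, 109, 2028]);
translate([1238, 429, 0]) cube([88, 109, 2028]);
translate([351, 429, 2028]) cube([975, 109, 106]);


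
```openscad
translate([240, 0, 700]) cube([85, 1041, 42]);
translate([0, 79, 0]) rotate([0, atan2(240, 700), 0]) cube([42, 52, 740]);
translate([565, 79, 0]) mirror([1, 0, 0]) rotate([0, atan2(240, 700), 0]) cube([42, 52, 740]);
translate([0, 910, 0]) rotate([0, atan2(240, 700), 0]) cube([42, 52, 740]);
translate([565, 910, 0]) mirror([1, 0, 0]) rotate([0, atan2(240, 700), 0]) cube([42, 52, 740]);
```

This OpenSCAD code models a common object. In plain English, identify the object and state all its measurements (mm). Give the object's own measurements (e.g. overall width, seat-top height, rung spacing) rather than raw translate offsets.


A sawhorse. A 85×1041×42 mm beam (x, y, z) sits on two A-frame leg pairs. Each pair is two raked legs of 42×52 mm section (52 mm along y) splaying symmetrically in x. Each leg rises 700 mm vertically over 240 mm of horizontal reach and is 740 mm long along its own axis. Every leg's outer bottom edge rests on the floor and its outer top edge meets a bottom edge of the beam — the left legs (tilting toward +x) meet the beam's −x bottom edge, the right legs (their mirror images, tilting toward −x) meet its +x bottom edge — so the leg tops tuck under the beam, the beam's underside is 700 mm above the floor, and the feet are 565 mm apart outside-to-outside with the beam centred between them. The two leg pairs are set in 79 mm from either end of the beam.


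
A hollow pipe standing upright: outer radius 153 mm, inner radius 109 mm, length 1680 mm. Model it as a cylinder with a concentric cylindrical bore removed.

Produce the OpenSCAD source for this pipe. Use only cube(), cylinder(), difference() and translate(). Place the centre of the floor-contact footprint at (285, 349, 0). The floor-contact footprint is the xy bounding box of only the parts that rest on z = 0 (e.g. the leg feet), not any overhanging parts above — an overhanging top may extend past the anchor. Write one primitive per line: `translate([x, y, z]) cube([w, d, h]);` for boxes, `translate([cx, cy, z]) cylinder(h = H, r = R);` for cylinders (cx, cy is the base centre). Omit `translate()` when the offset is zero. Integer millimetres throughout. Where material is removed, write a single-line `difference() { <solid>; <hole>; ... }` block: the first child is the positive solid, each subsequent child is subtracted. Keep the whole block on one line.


difference() { translate([285, 349, 0]) cylinder(h = 1680, r = 153); translate([285, 349, 0]) cylinder(h = 1680, r = 109); }


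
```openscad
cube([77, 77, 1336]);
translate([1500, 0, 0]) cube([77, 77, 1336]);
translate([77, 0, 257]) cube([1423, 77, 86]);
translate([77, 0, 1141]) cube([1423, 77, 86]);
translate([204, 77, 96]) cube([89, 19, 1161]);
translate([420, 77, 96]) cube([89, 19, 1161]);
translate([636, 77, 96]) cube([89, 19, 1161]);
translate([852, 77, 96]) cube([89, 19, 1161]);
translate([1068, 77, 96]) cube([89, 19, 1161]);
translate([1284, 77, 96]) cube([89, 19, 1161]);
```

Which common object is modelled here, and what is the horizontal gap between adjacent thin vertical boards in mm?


A fence section. The picket gap is 127 mm.

Two posts, two rails, 6 pickets — a fence section. Span 1423 mm holds 6 pickets of 89 mm with 7 equal gaps: ⌊(1423 − 6·89) / 7⌋ = 127 mm.


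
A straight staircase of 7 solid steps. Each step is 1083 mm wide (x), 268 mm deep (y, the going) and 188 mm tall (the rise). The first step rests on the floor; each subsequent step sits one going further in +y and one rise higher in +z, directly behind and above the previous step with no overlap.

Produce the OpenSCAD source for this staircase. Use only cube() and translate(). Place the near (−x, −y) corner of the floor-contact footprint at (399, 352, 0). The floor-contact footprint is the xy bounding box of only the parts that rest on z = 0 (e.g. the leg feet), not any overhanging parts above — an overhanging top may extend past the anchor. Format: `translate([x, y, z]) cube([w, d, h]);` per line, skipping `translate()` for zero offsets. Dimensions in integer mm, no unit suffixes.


translate([399, 352, 0]) cube([1083, 268, 188]);
translate([399, 620, 188]) cube([1083, 268, 188]);
translate([399, 888, 376]) cube([1083, 268, 188]);
translate([399, 1156, 564]) cube([1083, 268, 188]);
translate([399, 1424, 752]) cube([1083, 268, 188]);
translate([399, 1692, 940]) cube([1083, 268, 188]);
translate([399, 1960, 1128]) cube([1083, 268, 188]);


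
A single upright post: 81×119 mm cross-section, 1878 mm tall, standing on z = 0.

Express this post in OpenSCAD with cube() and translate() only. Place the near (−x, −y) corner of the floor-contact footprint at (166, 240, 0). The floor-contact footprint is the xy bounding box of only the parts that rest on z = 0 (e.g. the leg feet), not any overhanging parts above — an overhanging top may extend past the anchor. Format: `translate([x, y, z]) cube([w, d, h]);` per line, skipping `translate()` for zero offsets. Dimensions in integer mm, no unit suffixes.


translate([166, 240, 0]) cube([81, 119, 1878]);


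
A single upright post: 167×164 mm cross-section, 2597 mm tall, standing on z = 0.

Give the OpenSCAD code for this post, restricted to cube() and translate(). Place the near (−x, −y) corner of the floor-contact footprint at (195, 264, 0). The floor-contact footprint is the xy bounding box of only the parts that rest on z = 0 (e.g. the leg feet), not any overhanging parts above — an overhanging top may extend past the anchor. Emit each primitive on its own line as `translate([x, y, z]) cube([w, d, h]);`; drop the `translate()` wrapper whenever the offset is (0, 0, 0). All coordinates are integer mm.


translate([195, 264, 0]) cube([167, 164, 2597]);


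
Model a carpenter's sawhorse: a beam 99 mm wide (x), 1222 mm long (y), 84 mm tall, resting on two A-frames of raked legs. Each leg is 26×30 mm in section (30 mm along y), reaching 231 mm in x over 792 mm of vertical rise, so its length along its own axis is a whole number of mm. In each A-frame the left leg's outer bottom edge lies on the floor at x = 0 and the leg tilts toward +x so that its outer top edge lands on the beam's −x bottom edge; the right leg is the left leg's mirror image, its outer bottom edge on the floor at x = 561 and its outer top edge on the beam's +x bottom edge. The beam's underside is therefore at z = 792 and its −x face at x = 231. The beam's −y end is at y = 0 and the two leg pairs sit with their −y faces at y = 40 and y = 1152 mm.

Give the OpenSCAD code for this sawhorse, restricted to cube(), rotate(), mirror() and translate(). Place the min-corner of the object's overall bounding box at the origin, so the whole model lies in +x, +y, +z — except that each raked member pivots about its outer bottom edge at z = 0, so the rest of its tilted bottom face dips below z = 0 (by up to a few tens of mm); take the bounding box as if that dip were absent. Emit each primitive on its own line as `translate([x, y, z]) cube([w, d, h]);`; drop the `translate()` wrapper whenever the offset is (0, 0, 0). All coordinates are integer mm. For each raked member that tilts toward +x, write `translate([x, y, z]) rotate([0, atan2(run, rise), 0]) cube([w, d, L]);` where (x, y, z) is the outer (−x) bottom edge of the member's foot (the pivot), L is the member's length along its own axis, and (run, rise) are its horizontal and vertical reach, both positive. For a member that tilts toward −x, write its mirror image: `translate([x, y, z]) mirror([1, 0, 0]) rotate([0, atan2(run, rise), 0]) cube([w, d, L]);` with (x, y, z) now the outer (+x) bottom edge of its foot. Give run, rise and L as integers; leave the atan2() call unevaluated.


translate([231, 0, 792]) cube([99, 1222, 84]);
translate([0, 40, 0]) rotate([0, atan2(231, 792), 0]) cube([26, 30, 825]);
translate([561, 40, 0]) mirror([1, 0, 0]) rotate([0, atan2(231, 792), 0]) cube([26, 30, 825]);
translate([0, 1152, 0]) rotate([0, atan2(231, 792), 0]) cube([26, 30, 825]);
translate([561, 1152, 0]) mirror([1, 0, 0]) rotate([0, atan2(231, 792), 0]) cube([26, 30, 825]);


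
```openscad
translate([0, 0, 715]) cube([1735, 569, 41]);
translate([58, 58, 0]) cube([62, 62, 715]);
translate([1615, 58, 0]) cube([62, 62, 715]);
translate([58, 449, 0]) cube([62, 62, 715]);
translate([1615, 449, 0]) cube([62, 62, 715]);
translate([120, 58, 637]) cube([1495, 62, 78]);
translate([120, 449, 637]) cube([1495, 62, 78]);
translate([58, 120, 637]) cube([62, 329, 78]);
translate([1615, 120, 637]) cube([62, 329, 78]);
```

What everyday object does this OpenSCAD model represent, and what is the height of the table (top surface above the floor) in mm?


A table. The table height is 756 mm.

A 1735×569×41 slab sits at z = 715 on four 62 mm square posts — a table. The top surface is at 715 + 41 = 756 mm.


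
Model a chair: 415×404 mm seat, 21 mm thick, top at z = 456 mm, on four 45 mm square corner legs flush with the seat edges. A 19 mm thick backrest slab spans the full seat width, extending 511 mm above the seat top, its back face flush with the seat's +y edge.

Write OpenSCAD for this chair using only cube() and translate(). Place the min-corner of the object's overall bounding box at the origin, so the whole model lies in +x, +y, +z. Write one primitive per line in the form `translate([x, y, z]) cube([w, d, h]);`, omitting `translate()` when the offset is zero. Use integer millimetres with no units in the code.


// leg_h = 456 - 21 = 435
translate([0, 0, 435]) cube([415, 404, 21]);
cube([45, 45, 435]);
translate([370, 0, 0]) cube([45, 45, 435]);
translate([0, 359, 0]) cube([45, 45, 435]);
translate([370, 359, 0]) cube([45, 45, 435]);
translate([0, 385, 456]) cube([415, 19, 511]);


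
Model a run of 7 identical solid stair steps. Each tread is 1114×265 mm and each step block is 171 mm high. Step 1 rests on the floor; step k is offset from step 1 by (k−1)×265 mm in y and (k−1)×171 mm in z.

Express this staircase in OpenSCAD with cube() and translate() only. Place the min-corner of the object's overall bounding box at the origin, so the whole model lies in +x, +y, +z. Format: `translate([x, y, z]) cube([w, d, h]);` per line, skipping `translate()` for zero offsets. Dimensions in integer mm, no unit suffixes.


cube([1114, 265, 171]);
translate([0, 265, 171]) cube([1114, 265, 171]);
translate([0, 530, 342]) cube([1114, 265, 171]);
translate([0, 795, 513]) cube([1114, 265, 171]);
translate([0, 1060, 684]) cube([1114, 265, 171]);
translate([0, 1325, 855]) cube([1114, 265, 171]);
translate([0, 1590, 1026]) cube([1114, 265, 171]);


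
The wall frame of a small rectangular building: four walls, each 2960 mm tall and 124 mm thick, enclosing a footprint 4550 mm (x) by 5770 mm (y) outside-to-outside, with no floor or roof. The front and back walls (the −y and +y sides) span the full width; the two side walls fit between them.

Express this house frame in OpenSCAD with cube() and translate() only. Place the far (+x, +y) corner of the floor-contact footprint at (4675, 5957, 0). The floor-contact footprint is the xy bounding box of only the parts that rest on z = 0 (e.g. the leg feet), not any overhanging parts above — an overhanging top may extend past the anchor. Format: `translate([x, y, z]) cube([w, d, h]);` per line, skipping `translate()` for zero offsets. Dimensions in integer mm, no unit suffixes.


translate([125, 187, 0]) cube([4550, 124, 2960]);
translate([125, 5833, 0]) cube([4550, 124, 2960]);
translate([125, 311, 0]) cube([124, 5522, 2960]);
translate([4551, 311, 0]) cube([124, 5522, 2960]);


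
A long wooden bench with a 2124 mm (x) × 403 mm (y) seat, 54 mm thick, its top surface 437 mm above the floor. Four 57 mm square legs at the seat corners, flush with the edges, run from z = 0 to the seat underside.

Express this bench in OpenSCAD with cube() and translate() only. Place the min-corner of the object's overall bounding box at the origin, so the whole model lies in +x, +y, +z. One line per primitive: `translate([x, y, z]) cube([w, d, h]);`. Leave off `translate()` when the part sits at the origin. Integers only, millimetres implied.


translate([0, 0, 383]) cube([2124, 403, 54]);
cube([57, 57, 383]);
translate([0, 346, 0]) cube([57, 57, 383]);
translate([2067, 0, 0]) cube([57, 57, 383]);
translate([2067, 346, 0]) cube([57, 57, 383]);


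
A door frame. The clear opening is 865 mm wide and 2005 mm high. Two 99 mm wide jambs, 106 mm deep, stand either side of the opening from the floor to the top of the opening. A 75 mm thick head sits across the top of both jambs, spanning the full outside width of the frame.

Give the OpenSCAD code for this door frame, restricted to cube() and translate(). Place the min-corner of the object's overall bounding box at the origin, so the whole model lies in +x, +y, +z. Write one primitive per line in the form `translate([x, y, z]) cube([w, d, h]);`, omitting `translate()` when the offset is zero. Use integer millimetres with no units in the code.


cube([99, 106, 2005]);
translate([964, 0, 0]) cube([99, 106, 2005]);
translate([0, 0, 2005]) cube([1063, 106, 75]);


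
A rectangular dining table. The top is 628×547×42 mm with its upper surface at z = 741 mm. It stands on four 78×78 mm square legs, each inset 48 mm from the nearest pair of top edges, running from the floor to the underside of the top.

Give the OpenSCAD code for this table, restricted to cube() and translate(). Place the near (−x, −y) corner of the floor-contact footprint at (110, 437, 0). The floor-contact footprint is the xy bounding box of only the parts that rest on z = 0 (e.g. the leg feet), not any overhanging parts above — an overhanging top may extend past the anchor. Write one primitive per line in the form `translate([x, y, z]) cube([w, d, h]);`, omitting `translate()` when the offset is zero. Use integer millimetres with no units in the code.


translate([62, 389, 699]) cube([628, 547, 42]);
translate([110, 437, 0]) cube([78, 78, 699]);
translate([564, 437, 0]) cube([78, 78, 699]);
translate([110, 810, 0]) cube([78, 78, 699]);
translate([564, 810, 0]) cube([78, 78, 699]);
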